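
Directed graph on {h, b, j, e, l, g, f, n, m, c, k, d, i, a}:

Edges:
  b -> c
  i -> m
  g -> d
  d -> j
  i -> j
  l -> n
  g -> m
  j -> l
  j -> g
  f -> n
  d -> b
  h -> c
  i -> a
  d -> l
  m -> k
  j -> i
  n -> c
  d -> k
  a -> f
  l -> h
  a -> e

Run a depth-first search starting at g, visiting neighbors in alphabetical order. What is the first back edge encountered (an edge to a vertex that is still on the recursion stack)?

j→g

DFS from g (visiting neighbors in alphabetical order); mark gray on enter, black on exit:
g gray
  d gray
    b gray
      c gray
      c black
    b black
    j gray
      j→g: g is gray → back edge
First back edge: j → g.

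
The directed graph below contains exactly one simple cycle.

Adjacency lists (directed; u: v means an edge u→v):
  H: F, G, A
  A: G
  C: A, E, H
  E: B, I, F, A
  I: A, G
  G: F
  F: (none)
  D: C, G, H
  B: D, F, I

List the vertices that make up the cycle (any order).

DFS with gray/black marking from E:
E gray
  B gray
    D gray
      C gray
        A gray
          G gray
            F gray
            F black
          G black
        A black
        C→E: E is gray → back edge
Back edge closes the cycle E → B → D → C → E; its vertices are {B, C, D, E}.

B, C, D, E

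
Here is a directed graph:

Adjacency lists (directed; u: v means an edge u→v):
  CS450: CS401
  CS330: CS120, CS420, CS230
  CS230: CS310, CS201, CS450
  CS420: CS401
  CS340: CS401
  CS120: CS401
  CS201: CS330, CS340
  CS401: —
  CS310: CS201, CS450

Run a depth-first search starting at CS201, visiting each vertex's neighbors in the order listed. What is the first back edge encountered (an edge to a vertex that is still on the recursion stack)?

DFS from CS201 (visiting each vertex's neighbors in the order listed); mark gray on enter, black on exit:
CS201 gray
  CS330 gray
    CS120 gray
      CS401 gray
      CS401 black
    CS120 black
    CS420 gray
      CS420→CS401: CS401 black — skip
    CS420 black
    CS230 gray
      CS310 gray
        CS310→CS201: CS201 is gray → back edge
First back edge: CS310 → CS201.

CS310→CS201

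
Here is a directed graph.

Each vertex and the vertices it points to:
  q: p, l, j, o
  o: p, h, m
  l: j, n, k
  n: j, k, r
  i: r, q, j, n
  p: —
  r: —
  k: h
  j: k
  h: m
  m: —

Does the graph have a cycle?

No

DFS with white/gray/black marking, starting from p:
p gray
p black
q gray
  q→p: p black — skip
  l gray
    j gray
      k gray
        h gray
          m gray
          m black
        h black
      k black
    j black
    n gray
      n→j: j black — skip
      n→k: k black — skip
      r gray
      r black
    n black
    l→k: k black — skip
  l black
  q→j: j black — skip
  o gray
    o→p: p black — skip
    o→h: h black — skip
    o→m: m black — skip
  o black
q black
i gray
  i→r: r black — skip
  i→q: q black — skip
  i→j: j black — skip
  i→n: n black — skip
i black
Every edge goes to a white or black vertex — no back edge, so the graph is acyclic.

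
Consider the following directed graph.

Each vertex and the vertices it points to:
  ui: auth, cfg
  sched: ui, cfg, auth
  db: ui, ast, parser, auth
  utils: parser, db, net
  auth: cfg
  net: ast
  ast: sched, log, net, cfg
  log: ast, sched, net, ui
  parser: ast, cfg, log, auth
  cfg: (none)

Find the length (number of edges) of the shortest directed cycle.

For each vertex v, BFS finds the shortest path from v back to v.
The shortest such closed walk is log → ast → log, length 2.

2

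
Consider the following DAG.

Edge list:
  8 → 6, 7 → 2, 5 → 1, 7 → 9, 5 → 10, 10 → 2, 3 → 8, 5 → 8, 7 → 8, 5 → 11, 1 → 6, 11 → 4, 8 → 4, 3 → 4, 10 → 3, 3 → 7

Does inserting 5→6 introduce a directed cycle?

No

Adding 5→6 creates a cycle iff 6 can already reach 5.
Explore from 6: no path reaches 5. The graph stays acyclic.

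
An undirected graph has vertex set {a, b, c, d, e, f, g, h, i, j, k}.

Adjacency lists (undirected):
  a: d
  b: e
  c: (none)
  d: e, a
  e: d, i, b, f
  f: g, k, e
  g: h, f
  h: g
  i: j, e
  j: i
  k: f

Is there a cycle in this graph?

DFS, tracking each vertex's parent; an edge to a visited non-parent vertex closes a cycle.
Start from j:
visit j (parent –)
  visit i (parent j)
    i–j: parent, skip
    visit e (parent i)
      visit d (parent e)
        d–e: parent, skip
        visit a (parent d)
          a–d: parent, skip
      e–i: parent, skip
      visit b (parent e)
        b–e: parent, skip
      visit f (parent e)
        visit g (parent f)
          visit h (parent g)
            h–g: parent, skip
          g–f: parent, skip
        visit k (parent f)
          k–f: parent, skip
        f–e: parent, skip
visit c (parent –)
No non-parent visited neighbor found — the graph is a forest.

No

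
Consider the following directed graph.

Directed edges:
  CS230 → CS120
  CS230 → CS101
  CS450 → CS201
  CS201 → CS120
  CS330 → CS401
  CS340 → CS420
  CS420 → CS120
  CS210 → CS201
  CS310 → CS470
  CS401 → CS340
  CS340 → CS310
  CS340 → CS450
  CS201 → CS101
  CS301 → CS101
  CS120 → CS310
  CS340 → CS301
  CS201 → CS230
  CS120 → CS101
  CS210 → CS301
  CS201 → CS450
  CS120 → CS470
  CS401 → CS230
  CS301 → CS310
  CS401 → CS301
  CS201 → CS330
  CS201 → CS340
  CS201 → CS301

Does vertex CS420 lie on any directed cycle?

No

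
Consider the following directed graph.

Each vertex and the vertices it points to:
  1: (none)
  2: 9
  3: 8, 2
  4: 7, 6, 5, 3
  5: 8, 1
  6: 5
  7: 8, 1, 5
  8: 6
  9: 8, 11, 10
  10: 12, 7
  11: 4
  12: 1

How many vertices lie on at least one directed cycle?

A vertex is on a directed cycle iff it belongs to a strongly connected component of size ≥ 2 (or has a self-loop).
The vertices on cycles are {2, 3, 4, 5, 6, 8, 9, 11} — 8 in total.

8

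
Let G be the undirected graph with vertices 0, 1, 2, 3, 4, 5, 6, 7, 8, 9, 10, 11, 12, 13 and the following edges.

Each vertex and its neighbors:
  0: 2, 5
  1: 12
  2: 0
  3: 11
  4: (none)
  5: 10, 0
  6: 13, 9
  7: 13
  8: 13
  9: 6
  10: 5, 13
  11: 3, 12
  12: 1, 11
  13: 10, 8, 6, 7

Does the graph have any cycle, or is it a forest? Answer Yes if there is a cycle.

No

DFS, tracking each vertex's parent; an edge to a visited non-parent vertex closes a cycle.
Start from 7:
visit 7 (parent –)
  visit 13 (parent 7)
    visit 10 (parent 13)
      visit 5 (parent 10)
        5–10: parent, skip
        visit 0 (parent 5)
          visit 2 (parent 0)
            2–0: parent, skip
          0–5: parent, skip
      10–13: parent, skip
    visit 8 (parent 13)
      8–13: parent, skip
    visit 6 (parent 13)
      6–13: parent, skip
      visit 9 (parent 6)
        9–6: parent, skip
    13–7: parent, skip
visit 1 (parent –)
  visit 12 (parent 1)
    12–1: parent, skip
    visit 11 (parent 12)
      visit 3 (parent 11)
        3–11: parent, skip
      11–12: parent, skip
visit 4 (parent –)
No non-parent visited neighbor found — the graph is a forest.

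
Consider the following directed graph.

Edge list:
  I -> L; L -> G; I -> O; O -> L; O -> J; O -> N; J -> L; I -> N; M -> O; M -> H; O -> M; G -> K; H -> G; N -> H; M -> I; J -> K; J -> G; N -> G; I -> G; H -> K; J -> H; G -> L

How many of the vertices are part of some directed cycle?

A vertex is on a directed cycle iff it belongs to a strongly connected component of size ≥ 2 (or has a self-loop).
The vertices on cycles are {G, I, L, M, O} — 5 in total.

5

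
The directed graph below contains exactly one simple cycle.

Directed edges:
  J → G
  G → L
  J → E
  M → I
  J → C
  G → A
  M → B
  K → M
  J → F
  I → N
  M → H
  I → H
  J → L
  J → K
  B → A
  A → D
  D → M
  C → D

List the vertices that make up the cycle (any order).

A, B, D, M

DFS with gray/black marking from D:
D gray
  M gray
    I gray
      H gray
      H black
      N gray
      N black
    I black
    M→H: H black — skip
    B gray
      A gray
        A→D: D is gray → back edge
Back edge closes the cycle D → M → B → A → D; its vertices are {A, B, D, M}.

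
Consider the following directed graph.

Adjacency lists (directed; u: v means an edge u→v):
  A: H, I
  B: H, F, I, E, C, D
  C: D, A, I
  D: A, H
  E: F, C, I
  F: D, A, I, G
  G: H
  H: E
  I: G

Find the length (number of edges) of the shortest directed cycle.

4

For each vertex v, BFS finds the shortest path from v back to v.
The shortest such closed walk is E → F → D → H → E, length 4.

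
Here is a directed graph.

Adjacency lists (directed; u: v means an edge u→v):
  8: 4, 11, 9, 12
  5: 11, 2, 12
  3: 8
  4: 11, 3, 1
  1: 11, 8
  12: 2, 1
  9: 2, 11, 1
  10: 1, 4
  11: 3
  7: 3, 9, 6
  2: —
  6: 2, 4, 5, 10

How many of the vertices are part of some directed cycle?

7

A vertex is on a directed cycle iff it belongs to a strongly connected component of size ≥ 2 (or has a self-loop).
The vertices on cycles are {1, 3, 4, 8, 9, 11, 12} — 7 in total.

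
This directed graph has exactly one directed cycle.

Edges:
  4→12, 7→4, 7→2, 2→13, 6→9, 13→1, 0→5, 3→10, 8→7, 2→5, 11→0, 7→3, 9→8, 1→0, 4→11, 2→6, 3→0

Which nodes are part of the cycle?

2, 6, 7, 8, 9

DFS with gray/black marking from 7:
7 gray
  2 gray
    5 gray
    5 black
    6 gray
      9 gray
        8 gray
          8→7: 7 is gray → back edge
Back edge closes the cycle 7 → 2 → 6 → 9 → 8 → 7; its vertices are {2, 6, 7, 8, 9}.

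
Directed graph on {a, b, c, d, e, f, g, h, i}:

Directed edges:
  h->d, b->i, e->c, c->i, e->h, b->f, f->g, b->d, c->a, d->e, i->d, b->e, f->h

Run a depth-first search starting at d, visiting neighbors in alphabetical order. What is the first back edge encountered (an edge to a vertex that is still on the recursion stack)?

i→d

DFS from d (visiting neighbors in alphabetical order); mark gray on enter, black on exit:
d gray
  e gray
    c gray
      a gray
      a black
      i gray
        i→d: d is gray → back edge
First back edge: i → d.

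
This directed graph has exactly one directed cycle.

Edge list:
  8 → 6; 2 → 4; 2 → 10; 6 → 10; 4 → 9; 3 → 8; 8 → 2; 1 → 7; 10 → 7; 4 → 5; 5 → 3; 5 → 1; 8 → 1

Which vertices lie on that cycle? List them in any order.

DFS with gray/black marking from 8:
8 gray
  2 gray
    4 gray
      9 gray
      9 black
      5 gray
        3 gray
          3→8: 8 is gray → back edge
Back edge closes the cycle 8 → 2 → 4 → 5 → 3 → 8; its vertices are {2, 3, 4, 5, 8}.

2, 3, 4, 5, 8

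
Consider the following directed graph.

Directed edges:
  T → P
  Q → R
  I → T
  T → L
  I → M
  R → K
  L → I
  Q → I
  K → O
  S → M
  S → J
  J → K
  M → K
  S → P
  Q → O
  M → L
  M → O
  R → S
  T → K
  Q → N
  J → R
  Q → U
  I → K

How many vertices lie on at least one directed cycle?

7

A vertex is on a directed cycle iff it belongs to a strongly connected component of size ≥ 2 (or has a self-loop).
The vertices on cycles are {I, J, L, M, R, S, T} — 7 in total.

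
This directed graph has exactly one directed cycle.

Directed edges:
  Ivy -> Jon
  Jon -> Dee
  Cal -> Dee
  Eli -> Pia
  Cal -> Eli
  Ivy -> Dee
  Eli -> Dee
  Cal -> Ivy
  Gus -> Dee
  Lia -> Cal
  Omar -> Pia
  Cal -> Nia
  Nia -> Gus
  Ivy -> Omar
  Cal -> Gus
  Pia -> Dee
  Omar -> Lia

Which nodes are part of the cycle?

Cal, Ivy, Lia, Omar

DFS with gray/black marking from Cal:
Cal gray
  Ivy gray
    Jon gray
      Dee gray
      Dee black
    Jon black
    Omar gray
      Lia gray
        Lia→Cal: Cal is gray → back edge
Back edge closes the cycle Cal → Ivy → Omar → Lia → Cal; its vertices are {Cal, Ivy, Lia, Omar}.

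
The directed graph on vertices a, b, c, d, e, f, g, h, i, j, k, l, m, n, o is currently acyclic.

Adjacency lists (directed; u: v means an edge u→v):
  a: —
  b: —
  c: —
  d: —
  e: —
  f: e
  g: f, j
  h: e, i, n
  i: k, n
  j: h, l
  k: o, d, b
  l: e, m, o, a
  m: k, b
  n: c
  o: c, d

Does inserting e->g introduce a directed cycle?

Yes

Adding e→g creates a cycle iff g can already reach e.
Path from g: g → f → e.
So g → … → e → g is a cycle.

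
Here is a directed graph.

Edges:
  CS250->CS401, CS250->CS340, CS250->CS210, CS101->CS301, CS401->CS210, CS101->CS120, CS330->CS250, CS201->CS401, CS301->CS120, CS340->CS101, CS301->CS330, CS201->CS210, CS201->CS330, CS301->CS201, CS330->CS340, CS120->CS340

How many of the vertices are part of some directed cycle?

7

A vertex is on a directed cycle iff it belongs to a strongly connected component of size ≥ 2 (or has a self-loop).
The vertices on cycles are {CS101, CS120, CS201, CS250, CS301, CS330, CS340} — 7 in total.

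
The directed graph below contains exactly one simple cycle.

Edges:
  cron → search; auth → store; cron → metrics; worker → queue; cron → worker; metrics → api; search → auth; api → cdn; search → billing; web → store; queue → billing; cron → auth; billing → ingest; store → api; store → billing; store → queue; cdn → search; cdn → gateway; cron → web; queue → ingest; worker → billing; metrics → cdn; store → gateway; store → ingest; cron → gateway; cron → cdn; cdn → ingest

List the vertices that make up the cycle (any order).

api, cdn, auth, store, search

DFS with gray/black marking from auth:
auth gray
  store gray
    ingest gray
    ingest black
    gateway gray
    gateway black
    billing gray
      billing→ingest: ingest black — skip
    billing black
    queue gray
      queue→billing: billing black — skip
      queue→ingest: ingest black — skip
    queue black
    api gray
      cdn gray
        cdn→ingest: ingest black — skip
        cdn→gateway: gateway black — skip
        search gray
          search→auth: auth is gray → back edge
Back edge closes the cycle auth → store → api → cdn → search → auth; its vertices are {api, cdn, auth, store, search}.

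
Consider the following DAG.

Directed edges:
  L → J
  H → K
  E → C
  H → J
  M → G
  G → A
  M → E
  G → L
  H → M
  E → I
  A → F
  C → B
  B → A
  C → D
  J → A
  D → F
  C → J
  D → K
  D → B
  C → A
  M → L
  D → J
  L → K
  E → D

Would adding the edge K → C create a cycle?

Yes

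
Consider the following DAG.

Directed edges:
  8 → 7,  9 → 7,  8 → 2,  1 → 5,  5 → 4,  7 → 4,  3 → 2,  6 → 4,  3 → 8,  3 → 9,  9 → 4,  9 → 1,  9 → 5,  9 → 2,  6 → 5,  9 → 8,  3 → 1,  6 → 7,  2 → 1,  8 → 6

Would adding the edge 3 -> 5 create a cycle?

No

Adding 3→5 creates a cycle iff 5 can already reach 3.
Explore from 5: no path reaches 3. The graph stays acyclic.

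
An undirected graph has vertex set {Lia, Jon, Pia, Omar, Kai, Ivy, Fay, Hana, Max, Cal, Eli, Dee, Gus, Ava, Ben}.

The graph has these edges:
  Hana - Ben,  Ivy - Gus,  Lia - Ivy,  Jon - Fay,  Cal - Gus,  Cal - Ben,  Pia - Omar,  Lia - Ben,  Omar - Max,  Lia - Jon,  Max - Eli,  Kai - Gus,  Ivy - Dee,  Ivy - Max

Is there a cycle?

DFS, tracking each vertex's parent; an edge to a visited non-parent vertex closes a cycle.
Start from Max:
visit Max (parent –)
  visit Omar (parent Max)
    Omar–Max: parent, skip
    visit Pia (parent Omar)
      Pia–Omar: parent, skip
  visit Ivy (parent Max)
    visit Dee (parent Ivy)
      Dee–Ivy: parent, skip
    Ivy–Max: parent, skip
    visit Gus (parent Ivy)
      visit Kai (parent Gus)
        Kai–Gus: parent, skip
      Gus–Ivy: parent, skip
      visit Cal (parent Gus)
        visit Ben (parent Cal)
          visit Lia (parent Ben)
            Lia–Ben: parent, skip
            visit Jon (parent Lia)
              visit Fay (parent Jon)
                Fay–Jon: parent, skip
              Jon–Lia: parent, skip
            Lia–Ivy: Ivy visited and ≠ parent → cycle
Cycle: Ivy – Gus – Cal – Ben – Lia – Ivy.

Yes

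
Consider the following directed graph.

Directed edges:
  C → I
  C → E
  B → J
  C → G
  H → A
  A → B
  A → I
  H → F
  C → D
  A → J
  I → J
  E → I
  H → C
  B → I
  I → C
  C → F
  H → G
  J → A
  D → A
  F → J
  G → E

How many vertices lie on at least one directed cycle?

9

A vertex is on a directed cycle iff it belongs to a strongly connected component of size ≥ 2 (or has a self-loop).
The vertices on cycles are {A, B, C, D, E, F, G, I, J} — 9 in total.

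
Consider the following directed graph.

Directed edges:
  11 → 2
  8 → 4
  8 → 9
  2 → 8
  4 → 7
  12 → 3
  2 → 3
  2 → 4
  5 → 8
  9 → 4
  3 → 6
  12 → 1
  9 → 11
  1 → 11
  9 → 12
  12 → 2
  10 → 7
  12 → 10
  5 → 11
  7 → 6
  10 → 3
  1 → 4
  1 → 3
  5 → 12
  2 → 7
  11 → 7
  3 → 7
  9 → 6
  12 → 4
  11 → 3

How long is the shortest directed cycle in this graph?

4

For each vertex v, BFS finds the shortest path from v back to v.
The shortest such closed walk is 12 → 2 → 8 → 9 → 12, length 4.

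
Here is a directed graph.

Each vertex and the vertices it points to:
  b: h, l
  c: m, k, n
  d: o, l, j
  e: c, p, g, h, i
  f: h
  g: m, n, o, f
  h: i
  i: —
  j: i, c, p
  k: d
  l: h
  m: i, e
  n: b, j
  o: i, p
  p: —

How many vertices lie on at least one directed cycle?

8

A vertex is on a directed cycle iff it belongs to a strongly connected component of size ≥ 2 (or has a self-loop).
The vertices on cycles are {c, d, e, g, j, k, m, n} — 8 in total.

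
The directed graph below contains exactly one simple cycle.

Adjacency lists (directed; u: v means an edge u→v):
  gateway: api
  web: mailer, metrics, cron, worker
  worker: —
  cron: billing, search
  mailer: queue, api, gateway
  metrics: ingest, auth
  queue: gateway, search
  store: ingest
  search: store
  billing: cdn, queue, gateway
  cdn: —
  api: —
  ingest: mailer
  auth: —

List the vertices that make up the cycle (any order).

DFS with gray/black marking from search:
search gray
  store gray
    ingest gray
      mailer gray
        queue gray
          gateway gray
            api gray
            api black
          gateway black
          queue→search: search is gray → back edge
Back edge closes the cycle search → store → ingest → mailer → queue → search; its vertices are {queue, store, ingest, mailer, search}.

queue, store, ingest, mailer, search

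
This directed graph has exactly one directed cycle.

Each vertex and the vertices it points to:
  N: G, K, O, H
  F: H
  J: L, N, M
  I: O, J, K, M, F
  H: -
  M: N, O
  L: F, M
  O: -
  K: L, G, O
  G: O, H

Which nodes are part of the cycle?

K, L, M, N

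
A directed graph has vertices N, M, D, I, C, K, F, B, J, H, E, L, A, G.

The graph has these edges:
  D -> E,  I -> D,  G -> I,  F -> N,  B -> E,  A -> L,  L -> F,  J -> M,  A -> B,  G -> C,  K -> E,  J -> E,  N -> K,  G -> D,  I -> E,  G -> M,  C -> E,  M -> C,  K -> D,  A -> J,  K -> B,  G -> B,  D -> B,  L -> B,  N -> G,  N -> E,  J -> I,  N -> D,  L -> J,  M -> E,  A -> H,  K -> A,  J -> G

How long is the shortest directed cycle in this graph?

5

For each vertex v, BFS finds the shortest path from v back to v.
The shortest such closed walk is A → L → F → N → K → A, length 5.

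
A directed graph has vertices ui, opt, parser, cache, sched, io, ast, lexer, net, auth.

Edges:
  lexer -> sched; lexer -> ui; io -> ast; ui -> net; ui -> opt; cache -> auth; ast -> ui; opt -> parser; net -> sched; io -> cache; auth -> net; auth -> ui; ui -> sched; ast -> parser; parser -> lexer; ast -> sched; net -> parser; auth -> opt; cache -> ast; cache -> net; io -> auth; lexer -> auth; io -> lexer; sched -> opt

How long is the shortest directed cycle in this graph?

For each vertex v, BFS finds the shortest path from v back to v.
The shortest such closed walk is lexer → ui → net → parser → lexer, length 4.

4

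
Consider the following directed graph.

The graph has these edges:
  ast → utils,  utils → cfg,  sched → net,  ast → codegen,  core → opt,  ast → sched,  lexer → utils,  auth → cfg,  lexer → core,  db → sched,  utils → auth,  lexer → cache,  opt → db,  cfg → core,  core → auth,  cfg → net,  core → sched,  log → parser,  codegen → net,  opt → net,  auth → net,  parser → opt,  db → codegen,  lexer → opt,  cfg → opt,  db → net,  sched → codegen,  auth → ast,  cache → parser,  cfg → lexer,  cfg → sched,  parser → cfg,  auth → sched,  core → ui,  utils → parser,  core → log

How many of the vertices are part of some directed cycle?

9

A vertex is on a directed cycle iff it belongs to a strongly connected component of size ≥ 2 (or has a self-loop).
The vertices on cycles are {ast, cfg, log, auth, core, cache, lexer, utils, parser} — 9 in total.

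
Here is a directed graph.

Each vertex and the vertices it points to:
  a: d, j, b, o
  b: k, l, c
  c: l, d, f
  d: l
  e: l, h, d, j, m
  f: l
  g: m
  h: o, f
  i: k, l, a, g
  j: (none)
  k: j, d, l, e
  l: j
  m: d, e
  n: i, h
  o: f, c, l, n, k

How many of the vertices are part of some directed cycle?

10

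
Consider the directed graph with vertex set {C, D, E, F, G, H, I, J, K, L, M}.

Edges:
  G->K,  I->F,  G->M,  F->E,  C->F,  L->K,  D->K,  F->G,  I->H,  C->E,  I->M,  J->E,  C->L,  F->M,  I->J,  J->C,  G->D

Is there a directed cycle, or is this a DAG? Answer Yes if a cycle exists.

DFS with white/gray/black marking, starting from M:
M gray
M black
C gray
  E gray
  E black
  F gray
    F→E: E black — skip
    G gray
      G→M: M black — skip
      K gray
      K black
      D gray
        D→K: K black — skip
      D black
    G black
    F→M: M black — skip
  F black
  L gray
    L→K: K black — skip
  L black
C black
H gray
H black
I gray
  I→H: H black — skip
  J gray
    J→C: C black — skip
    J→E: E black — skip
  J black
  I→F: F black — skip
  I→M: M black — skip
I black
Every edge goes to a white or black vertex — no back edge, so the graph is acyclic.

No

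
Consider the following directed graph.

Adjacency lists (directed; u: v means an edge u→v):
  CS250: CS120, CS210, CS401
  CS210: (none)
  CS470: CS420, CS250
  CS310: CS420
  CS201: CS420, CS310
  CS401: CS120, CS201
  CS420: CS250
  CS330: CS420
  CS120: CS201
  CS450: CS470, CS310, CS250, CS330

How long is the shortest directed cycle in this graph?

For each vertex v, BFS finds the shortest path from v back to v.
The shortest such closed walk is CS250 → CS401 → CS201 → CS420 → CS250, length 4.

4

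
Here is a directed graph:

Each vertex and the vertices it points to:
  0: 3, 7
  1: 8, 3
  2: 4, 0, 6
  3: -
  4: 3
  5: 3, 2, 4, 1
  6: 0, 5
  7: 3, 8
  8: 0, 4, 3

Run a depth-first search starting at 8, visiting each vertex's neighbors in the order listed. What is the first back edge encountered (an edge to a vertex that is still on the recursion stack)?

7→8

DFS from 8 (visiting each vertex's neighbors in the order listed); mark gray on enter, black on exit:
8 gray
  0 gray
    3 gray
    3 black
    7 gray
      7→3: 3 black — skip
      7→8: 8 is gray → back edge
First back edge: 7 → 8.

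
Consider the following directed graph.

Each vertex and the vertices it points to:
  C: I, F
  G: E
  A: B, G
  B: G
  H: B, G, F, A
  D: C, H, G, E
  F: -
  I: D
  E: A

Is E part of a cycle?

E is on a cycle iff E can reach itself via ≥1 edge.
E → A → G → E — yes.

Yes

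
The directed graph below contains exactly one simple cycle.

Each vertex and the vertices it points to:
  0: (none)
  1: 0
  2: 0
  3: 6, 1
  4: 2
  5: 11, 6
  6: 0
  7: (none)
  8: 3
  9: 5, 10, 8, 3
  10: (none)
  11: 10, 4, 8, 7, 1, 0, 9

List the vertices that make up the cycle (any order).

5, 9, 11

DFS with gray/black marking from 11:
11 gray
  10 gray
  10 black
  4 gray
    2 gray
      0 gray
      0 black
    2 black
  4 black
  8 gray
    3 gray
      6 gray
        6→0: 0 black — skip
      6 black
      1 gray
        1→0: 0 black — skip
      1 black
    3 black
  8 black
  7 gray
  7 black
  11→1: 1 black — skip
  11→0: 0 black — skip
  9 gray
    5 gray
      5→11: 11 is gray → back edge
Back edge closes the cycle 11 → 9 → 5 → 11; its vertices are {5, 9, 11}.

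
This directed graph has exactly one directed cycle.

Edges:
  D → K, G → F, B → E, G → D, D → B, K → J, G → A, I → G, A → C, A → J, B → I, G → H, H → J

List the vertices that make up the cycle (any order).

B, D, G, I

DFS with gray/black marking from G:
G gray
  A gray
    J gray
    J black
    C gray
    C black
  A black
  F gray
  F black
  H gray
    H→J: J black — skip
  H black
  D gray
    B gray
      E gray
      E black
      I gray
        I→G: G is gray → back edge
Back edge closes the cycle G → D → B → I → G; its vertices are {B, D, G, I}.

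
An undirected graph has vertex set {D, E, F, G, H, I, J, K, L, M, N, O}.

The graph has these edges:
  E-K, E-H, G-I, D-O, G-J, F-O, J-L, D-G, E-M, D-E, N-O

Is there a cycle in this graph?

No

DFS, tracking each vertex's parent; an edge to a visited non-parent vertex closes a cycle.
Start from M:
visit M (parent –)
  visit E (parent M)
    visit D (parent E)
      D–E: parent, skip
      visit O (parent D)
        visit F (parent O)
          F–O: parent, skip
        O–D: parent, skip
        visit N (parent O)
          N–O: parent, skip
      visit G (parent D)
        G–D: parent, skip
        visit J (parent G)
          visit L (parent J)
            L–J: parent, skip
          J–G: parent, skip
        visit I (parent G)
          I–G: parent, skip
    visit K (parent E)
      K–E: parent, skip
    E–M: parent, skip
    visit H (parent E)
      H–E: parent, skip
No non-parent visited neighbor found — the graph is a forest.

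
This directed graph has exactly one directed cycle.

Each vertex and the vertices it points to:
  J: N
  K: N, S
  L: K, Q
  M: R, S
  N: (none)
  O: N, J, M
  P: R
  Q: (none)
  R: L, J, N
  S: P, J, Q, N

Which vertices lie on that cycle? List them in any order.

K, L, P, R, S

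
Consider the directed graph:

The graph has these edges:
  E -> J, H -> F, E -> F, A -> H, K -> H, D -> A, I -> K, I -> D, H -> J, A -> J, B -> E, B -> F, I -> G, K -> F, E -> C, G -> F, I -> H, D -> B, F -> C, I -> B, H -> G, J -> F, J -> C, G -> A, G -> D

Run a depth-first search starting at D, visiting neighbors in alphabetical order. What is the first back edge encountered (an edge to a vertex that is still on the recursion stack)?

G->A

DFS from D (visiting neighbors in alphabetical order); mark gray on enter, black on exit:
D gray
  A gray
    H gray
      F gray
        C gray
        C black
      F black
      G gray
        G→A: A is gray → back edge
First back edge: G → A.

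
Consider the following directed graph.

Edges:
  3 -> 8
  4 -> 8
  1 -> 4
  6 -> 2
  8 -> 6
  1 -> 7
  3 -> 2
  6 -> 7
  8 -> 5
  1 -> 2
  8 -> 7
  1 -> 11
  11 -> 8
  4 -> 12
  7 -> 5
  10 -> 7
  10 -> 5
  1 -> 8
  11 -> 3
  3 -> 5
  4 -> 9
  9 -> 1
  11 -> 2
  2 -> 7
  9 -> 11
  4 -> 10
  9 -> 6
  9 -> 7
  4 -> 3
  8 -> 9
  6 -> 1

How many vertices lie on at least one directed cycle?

A vertex is on a directed cycle iff it belongs to a strongly connected component of size ≥ 2 (or has a self-loop).
The vertices on cycles are {1, 3, 4, 6, 8, 9, 11} — 7 in total.

7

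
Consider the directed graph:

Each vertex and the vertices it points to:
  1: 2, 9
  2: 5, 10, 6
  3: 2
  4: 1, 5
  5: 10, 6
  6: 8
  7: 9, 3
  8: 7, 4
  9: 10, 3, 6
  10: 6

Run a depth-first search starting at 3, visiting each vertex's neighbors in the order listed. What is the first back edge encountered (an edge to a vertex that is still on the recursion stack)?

9→10

DFS from 3 (visiting each vertex's neighbors in the order listed); mark gray on enter, black on exit:
3 gray
  2 gray
    5 gray
      10 gray
        6 gray
          8 gray
            7 gray
              9 gray
                9→10: 10 is gray → back edge
First back edge: 9 → 10.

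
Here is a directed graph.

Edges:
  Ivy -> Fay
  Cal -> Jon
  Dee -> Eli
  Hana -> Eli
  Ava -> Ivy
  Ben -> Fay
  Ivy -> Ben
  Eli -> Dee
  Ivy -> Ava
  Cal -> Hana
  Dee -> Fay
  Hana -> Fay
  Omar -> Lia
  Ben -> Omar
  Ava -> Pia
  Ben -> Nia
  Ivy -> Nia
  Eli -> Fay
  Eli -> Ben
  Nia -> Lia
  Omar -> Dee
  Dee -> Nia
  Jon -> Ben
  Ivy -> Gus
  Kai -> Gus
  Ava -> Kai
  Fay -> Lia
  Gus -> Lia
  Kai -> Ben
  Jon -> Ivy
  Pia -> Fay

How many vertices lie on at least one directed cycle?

6

A vertex is on a directed cycle iff it belongs to a strongly connected component of size ≥ 2 (or has a self-loop).
The vertices on cycles are {Ava, Ben, Dee, Eli, Ivy, Omar} — 6 in total.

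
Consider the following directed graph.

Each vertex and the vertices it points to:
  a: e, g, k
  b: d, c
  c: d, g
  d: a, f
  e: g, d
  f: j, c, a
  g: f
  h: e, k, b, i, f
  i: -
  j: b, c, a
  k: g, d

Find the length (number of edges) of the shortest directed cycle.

3

For each vertex v, BFS finds the shortest path from v back to v.
The shortest such closed walk is f → c → g → f, length 3.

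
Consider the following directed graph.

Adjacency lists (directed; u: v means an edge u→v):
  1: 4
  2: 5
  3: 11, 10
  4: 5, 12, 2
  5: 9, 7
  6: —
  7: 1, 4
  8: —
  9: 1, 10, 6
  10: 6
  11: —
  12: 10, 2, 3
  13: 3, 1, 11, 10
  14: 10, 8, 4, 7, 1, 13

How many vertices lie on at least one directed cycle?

A vertex is on a directed cycle iff it belongs to a strongly connected component of size ≥ 2 (or has a self-loop).
The vertices on cycles are {1, 2, 4, 5, 7, 9, 12} — 7 in total.

7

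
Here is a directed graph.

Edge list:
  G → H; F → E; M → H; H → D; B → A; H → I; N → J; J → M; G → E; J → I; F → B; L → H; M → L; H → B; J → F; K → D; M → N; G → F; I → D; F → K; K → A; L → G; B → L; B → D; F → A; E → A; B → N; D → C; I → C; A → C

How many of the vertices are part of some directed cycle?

8

A vertex is on a directed cycle iff it belongs to a strongly connected component of size ≥ 2 (or has a self-loop).
The vertices on cycles are {B, F, G, H, J, L, M, N} — 8 in total.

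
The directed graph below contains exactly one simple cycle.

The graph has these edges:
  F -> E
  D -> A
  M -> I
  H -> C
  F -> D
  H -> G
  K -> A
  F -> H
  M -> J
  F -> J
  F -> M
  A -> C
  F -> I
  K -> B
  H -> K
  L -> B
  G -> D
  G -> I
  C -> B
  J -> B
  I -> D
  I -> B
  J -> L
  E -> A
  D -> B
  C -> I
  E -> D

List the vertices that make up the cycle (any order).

A, C, D, I

DFS with gray/black marking from I:
I gray
  B gray
  B black
  D gray
    D→B: B black — skip
    A gray
      C gray
        C→I: I is gray → back edge
Back edge closes the cycle I → D → A → C → I; its vertices are {A, C, D, I}.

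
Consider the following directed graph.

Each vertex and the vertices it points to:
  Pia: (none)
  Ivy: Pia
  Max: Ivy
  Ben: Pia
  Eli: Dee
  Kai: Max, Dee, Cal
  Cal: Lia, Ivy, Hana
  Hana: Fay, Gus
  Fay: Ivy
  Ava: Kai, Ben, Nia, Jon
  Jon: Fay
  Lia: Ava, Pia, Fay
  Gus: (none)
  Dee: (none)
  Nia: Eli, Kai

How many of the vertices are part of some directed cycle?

5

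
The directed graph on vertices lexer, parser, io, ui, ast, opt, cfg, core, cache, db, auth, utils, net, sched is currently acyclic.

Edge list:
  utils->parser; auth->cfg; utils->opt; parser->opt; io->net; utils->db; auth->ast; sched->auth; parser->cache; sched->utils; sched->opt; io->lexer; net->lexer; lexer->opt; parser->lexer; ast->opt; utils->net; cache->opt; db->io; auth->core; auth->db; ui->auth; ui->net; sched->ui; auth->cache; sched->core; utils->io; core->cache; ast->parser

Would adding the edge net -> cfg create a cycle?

No

Adding net→cfg creates a cycle iff cfg can already reach net.
Explore from cfg: no path reaches net. The graph stays acyclic.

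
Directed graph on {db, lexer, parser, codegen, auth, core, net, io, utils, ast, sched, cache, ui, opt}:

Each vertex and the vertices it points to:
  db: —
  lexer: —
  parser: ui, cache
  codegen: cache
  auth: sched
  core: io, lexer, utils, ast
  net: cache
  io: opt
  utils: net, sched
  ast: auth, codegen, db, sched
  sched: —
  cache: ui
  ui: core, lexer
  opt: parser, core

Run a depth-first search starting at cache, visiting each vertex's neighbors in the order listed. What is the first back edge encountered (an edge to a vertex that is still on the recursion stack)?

DFS from cache (visiting each vertex's neighbors in the order listed); mark gray on enter, black on exit:
cache gray
  ui gray
    core gray
      io gray
        opt gray
          parser gray
            parser→ui: ui is gray → back edge
First back edge: parser → ui.

parser->ui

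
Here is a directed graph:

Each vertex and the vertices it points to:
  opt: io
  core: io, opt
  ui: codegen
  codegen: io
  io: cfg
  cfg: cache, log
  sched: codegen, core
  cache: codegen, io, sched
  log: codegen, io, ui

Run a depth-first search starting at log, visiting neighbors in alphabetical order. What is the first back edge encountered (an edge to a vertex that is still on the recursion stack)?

cache→codegen

DFS from log (visiting neighbors in alphabetical order); mark gray on enter, black on exit:
log gray
  codegen gray
    io gray
      cfg gray
        cache gray
          cache→codegen: codegen is gray → back edge
First back edge: cache → codegen.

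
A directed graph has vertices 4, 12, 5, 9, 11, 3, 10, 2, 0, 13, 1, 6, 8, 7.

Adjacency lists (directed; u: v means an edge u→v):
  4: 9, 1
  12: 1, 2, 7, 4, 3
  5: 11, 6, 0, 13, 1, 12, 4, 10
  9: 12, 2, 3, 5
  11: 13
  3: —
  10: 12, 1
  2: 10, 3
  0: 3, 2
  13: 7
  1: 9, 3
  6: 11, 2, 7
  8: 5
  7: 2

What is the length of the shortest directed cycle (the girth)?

For each vertex v, BFS finds the shortest path from v back to v.
The shortest such closed walk is 5 → 1 → 9 → 5, length 3.

3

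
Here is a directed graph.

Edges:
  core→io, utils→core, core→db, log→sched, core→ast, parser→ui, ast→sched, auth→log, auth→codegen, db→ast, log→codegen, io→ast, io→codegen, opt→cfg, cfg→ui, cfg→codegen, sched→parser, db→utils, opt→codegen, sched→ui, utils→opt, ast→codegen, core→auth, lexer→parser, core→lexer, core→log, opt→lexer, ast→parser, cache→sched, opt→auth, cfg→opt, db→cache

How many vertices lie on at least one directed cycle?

A vertex is on a directed cycle iff it belongs to a strongly connected component of size ≥ 2 (or has a self-loop).
The vertices on cycles are {db, cfg, opt, core, utils} — 5 in total.

5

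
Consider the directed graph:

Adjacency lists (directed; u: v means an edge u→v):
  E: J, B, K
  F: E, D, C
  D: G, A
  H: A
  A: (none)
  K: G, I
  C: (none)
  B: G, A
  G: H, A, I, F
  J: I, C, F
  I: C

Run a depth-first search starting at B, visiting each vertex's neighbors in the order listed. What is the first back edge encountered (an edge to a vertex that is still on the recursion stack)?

J→F

DFS from B (visiting each vertex's neighbors in the order listed); mark gray on enter, black on exit:
B gray
  G gray
    H gray
      A gray
      A black
    H black
    G→A: A black — skip
    I gray
      C gray
      C black
    I black
    F gray
      E gray
        J gray
          J→I: I black — skip
          J→C: C black — skip
          J→F: F is gray → back edge
First back edge: J → F.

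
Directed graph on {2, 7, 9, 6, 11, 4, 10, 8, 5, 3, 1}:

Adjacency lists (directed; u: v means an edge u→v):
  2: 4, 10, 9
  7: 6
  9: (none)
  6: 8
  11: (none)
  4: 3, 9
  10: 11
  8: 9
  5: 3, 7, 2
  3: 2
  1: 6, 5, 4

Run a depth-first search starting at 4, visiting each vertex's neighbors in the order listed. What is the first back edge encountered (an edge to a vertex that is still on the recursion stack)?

2→4

DFS from 4 (visiting each vertex's neighbors in the order listed); mark gray on enter, black on exit:
4 gray
  3 gray
    2 gray
      2→4: 4 is gray → back edge
First back edge: 2 → 4.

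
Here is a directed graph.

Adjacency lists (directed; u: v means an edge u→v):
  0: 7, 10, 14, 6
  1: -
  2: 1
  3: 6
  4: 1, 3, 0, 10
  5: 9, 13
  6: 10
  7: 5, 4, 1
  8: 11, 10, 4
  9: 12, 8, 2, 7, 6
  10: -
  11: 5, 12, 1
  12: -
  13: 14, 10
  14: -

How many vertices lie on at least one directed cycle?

7

A vertex is on a directed cycle iff it belongs to a strongly connected component of size ≥ 2 (or has a self-loop).
The vertices on cycles are {0, 4, 5, 7, 8, 9, 11} — 7 in total.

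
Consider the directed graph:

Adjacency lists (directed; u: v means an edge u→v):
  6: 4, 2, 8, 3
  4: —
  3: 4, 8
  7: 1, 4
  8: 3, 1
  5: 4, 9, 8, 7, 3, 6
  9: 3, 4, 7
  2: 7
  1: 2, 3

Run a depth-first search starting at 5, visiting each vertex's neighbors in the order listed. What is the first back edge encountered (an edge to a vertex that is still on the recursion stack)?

8->3

DFS from 5 (visiting each vertex's neighbors in the order listed); mark gray on enter, black on exit:
5 gray
  4 gray
  4 black
  9 gray
    3 gray
      3→4: 4 black — skip
      8 gray
        8→3: 3 is gray → back edge
First back edge: 8 → 3.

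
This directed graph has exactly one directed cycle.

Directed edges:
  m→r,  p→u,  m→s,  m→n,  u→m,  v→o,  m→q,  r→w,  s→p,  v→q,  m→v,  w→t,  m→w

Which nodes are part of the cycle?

DFS with gray/black marking from m:
m gray
  s gray
    p gray
      u gray
        u→m: m is gray → back edge
Back edge closes the cycle m → s → p → u → m; its vertices are {m, p, s, u}.

m, p, s, u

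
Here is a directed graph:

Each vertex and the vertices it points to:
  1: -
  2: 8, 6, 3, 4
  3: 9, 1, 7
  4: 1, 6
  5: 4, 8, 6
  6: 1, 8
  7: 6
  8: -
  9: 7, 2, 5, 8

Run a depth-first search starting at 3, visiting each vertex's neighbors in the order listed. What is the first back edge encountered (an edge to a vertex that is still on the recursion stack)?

2->3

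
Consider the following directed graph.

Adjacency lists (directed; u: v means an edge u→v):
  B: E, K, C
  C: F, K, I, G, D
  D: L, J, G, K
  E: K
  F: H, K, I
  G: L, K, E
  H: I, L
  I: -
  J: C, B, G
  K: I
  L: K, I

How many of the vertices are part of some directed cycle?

A vertex is on a directed cycle iff it belongs to a strongly connected component of size ≥ 2 (or has a self-loop).
The vertices on cycles are {B, C, D, J} — 4 in total.

4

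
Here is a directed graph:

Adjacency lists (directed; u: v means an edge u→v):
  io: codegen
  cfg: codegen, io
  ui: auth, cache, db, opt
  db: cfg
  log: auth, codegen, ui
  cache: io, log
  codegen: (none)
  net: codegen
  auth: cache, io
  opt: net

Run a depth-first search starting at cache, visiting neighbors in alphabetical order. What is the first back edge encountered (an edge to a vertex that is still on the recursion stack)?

auth->cache

DFS from cache (visiting neighbors in alphabetical order); mark gray on enter, black on exit:
cache gray
  io gray
    codegen gray
    codegen black
  io black
  log gray
    auth gray
      auth→cache: cache is gray → back edge
First back edge: auth → cache.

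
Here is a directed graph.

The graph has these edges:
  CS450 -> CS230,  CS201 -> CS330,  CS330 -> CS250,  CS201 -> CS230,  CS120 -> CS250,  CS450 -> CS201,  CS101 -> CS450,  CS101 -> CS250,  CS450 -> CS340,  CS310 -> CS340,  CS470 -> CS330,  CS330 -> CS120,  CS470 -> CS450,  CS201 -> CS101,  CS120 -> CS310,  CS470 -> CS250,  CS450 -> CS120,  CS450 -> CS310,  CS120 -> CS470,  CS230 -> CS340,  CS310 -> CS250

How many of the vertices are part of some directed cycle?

6

A vertex is on a directed cycle iff it belongs to a strongly connected component of size ≥ 2 (or has a self-loop).
The vertices on cycles are {CS101, CS120, CS201, CS330, CS450, CS470} — 6 in total.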